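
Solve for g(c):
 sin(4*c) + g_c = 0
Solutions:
 g(c) = C1 + cos(4*c)/4


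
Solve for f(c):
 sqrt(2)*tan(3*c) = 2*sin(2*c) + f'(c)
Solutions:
 f(c) = C1 - sqrt(2)*log(cos(3*c))/3 + cos(2*c)


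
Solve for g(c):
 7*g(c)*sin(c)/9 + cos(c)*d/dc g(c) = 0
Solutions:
 g(c) = C1*cos(c)^(7/9)


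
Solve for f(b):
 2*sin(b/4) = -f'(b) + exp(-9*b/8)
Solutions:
 f(b) = C1 + 8*cos(b/4) - 8*exp(-9*b/8)/9


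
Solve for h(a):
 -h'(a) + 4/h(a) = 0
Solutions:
 h(a) = -sqrt(C1 + 8*a)
 h(a) = sqrt(C1 + 8*a)


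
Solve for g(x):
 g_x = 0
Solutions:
 g(x) = C1


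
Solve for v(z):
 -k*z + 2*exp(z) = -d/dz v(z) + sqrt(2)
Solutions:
 v(z) = C1 + k*z^2/2 + sqrt(2)*z - 2*exp(z)


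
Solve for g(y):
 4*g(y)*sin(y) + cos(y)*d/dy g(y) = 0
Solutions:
 g(y) = C1*cos(y)^4


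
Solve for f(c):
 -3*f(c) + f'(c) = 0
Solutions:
 f(c) = C1*exp(3*c)


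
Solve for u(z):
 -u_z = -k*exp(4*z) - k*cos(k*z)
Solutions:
 u(z) = C1 + k*exp(4*z)/4 + sin(k*z)


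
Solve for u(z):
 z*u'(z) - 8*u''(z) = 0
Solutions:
 u(z) = C1 + C2*erfi(z/4)


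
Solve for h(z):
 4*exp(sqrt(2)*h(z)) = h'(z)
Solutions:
 h(z) = sqrt(2)*(2*log(-1/(C1 + 4*z)) - log(2))/4


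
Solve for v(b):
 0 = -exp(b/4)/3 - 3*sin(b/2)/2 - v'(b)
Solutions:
 v(b) = C1 - 4*exp(b/4)/3 + 3*cos(b/2)


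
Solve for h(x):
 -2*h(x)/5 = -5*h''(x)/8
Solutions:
 h(x) = C1*exp(-4*x/5) + C2*exp(4*x/5)


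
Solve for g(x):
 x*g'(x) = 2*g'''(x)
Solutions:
 g(x) = C1 + Integral(C2*airyai(2^(2/3)*x/2) + C3*airybi(2^(2/3)*x/2), x)


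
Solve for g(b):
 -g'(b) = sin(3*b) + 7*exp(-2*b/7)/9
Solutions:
 g(b) = C1 + cos(3*b)/3 + 49*exp(-2*b/7)/18


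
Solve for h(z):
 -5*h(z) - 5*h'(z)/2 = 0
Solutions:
 h(z) = C1*exp(-2*z)


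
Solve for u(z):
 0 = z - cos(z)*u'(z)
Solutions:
 u(z) = C1 + Integral(z/cos(z), z)


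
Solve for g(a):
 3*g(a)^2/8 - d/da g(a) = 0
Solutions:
 g(a) = -8/(C1 + 3*a)


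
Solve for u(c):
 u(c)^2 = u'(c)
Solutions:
 u(c) = -1/(C1 + c)


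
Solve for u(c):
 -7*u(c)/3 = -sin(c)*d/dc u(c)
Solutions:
 u(c) = C1*(cos(c) - 1)^(7/6)/(cos(c) + 1)^(7/6)


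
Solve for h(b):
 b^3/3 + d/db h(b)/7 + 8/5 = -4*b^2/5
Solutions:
 h(b) = C1 - 7*b^4/12 - 28*b^3/15 - 56*b/5


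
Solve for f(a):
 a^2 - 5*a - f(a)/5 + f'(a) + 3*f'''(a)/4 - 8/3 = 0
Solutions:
 f(a) = C1*exp(10^(1/3)*a*(-5^(1/3)*(9 + sqrt(481))^(1/3) + 10*2^(1/3)/(9 + sqrt(481))^(1/3))/30)*sin(10^(1/3)*sqrt(3)*a*(10*2^(1/3)/(9 + sqrt(481))^(1/3) + 5^(1/3)*(9 + sqrt(481))^(1/3))/30) + C2*exp(10^(1/3)*a*(-5^(1/3)*(9 + sqrt(481))^(1/3) + 10*2^(1/3)/(9 + sqrt(481))^(1/3))/30)*cos(10^(1/3)*sqrt(3)*a*(10*2^(1/3)/(9 + sqrt(481))^(1/3) + 5^(1/3)*(9 + sqrt(481))^(1/3))/30) + C3*exp(-10^(1/3)*a*(-5^(1/3)*(9 + sqrt(481))^(1/3) + 10*2^(1/3)/(9 + sqrt(481))^(1/3))/15) + 5*a^2 + 25*a + 335/3


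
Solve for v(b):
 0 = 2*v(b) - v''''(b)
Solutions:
 v(b) = C1*exp(-2^(1/4)*b) + C2*exp(2^(1/4)*b) + C3*sin(2^(1/4)*b) + C4*cos(2^(1/4)*b)


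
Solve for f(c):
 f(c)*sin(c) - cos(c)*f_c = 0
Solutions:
 f(c) = C1/cos(c)


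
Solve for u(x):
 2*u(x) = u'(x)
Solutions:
 u(x) = C1*exp(2*x)


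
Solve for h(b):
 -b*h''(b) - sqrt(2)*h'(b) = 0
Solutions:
 h(b) = C1 + C2*b^(1 - sqrt(2))


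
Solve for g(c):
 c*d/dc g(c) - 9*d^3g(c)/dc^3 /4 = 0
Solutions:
 g(c) = C1 + Integral(C2*airyai(2^(2/3)*3^(1/3)*c/3) + C3*airybi(2^(2/3)*3^(1/3)*c/3), c)


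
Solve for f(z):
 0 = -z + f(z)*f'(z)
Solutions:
 f(z) = -sqrt(C1 + z^2)
 f(z) = sqrt(C1 + z^2)


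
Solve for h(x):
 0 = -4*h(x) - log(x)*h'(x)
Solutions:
 h(x) = C1*exp(-4*li(x))


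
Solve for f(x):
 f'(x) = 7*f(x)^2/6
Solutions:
 f(x) = -6/(C1 + 7*x)


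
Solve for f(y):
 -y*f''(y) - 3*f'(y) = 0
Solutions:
 f(y) = C1 + C2/y^2


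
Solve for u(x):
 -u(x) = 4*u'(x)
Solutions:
 u(x) = C1*exp(-x/4)


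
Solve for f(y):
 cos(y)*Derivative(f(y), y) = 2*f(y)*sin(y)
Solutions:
 f(y) = C1/cos(y)^2


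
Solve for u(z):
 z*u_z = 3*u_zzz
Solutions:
 u(z) = C1 + Integral(C2*airyai(3^(2/3)*z/3) + C3*airybi(3^(2/3)*z/3), z)


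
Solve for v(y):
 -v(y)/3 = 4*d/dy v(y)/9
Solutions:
 v(y) = C1*exp(-3*y/4)


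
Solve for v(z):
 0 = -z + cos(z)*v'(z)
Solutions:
 v(z) = C1 + Integral(z/cos(z), z)


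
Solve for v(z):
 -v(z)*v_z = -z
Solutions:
 v(z) = -sqrt(C1 + z^2)
 v(z) = sqrt(C1 + z^2)


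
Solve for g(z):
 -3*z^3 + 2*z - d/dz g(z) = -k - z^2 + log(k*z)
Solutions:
 g(z) = C1 - 3*z^4/4 + z^3/3 + z^2 + z*(k + 1) - z*log(k*z)


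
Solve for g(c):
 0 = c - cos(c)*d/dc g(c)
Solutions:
 g(c) = C1 + Integral(c/cos(c), c)


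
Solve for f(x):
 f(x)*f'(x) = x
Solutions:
 f(x) = -sqrt(C1 + x^2)
 f(x) = sqrt(C1 + x^2)


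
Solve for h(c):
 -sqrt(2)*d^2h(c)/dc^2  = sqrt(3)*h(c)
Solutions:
 h(c) = C1*sin(2^(3/4)*3^(1/4)*c/2) + C2*cos(2^(3/4)*3^(1/4)*c/2)


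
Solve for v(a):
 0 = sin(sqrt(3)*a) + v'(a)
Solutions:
 v(a) = C1 + sqrt(3)*cos(sqrt(3)*a)/3


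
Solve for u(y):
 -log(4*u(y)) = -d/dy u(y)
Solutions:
 -Integral(1/(log(_y) + 2*log(2)), (_y, u(y))) = C1 - y


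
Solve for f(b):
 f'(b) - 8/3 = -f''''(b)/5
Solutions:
 f(b) = C1 + C4*exp(-5^(1/3)*b) + 8*b/3 + (C2*sin(sqrt(3)*5^(1/3)*b/2) + C3*cos(sqrt(3)*5^(1/3)*b/2))*exp(5^(1/3)*b/2)


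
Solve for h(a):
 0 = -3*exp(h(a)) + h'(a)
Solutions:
 h(a) = log(-1/(C1 + 3*a))


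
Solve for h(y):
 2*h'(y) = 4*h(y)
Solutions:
 h(y) = C1*exp(2*y)


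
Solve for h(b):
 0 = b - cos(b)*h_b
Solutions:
 h(b) = C1 + Integral(b/cos(b), b)


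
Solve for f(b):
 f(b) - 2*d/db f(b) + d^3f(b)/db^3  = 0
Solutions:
 f(b) = C1*exp(b) + C2*exp(b*(-1 + sqrt(5))/2) + C3*exp(-b*(1 + sqrt(5))/2)


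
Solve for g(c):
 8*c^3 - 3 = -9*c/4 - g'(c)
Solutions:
 g(c) = C1 - 2*c^4 - 9*c^2/8 + 3*c


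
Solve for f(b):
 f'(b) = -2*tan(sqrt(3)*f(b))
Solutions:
 f(b) = sqrt(3)*(pi - asin(C1*exp(-2*sqrt(3)*b)))/3
 f(b) = sqrt(3)*asin(C1*exp(-2*sqrt(3)*b))/3


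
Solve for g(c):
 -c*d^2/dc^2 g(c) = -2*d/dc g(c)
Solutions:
 g(c) = C1 + C2*c^3


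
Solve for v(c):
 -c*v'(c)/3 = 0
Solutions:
 v(c) = C1


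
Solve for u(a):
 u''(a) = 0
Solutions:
 u(a) = C1 + C2*a


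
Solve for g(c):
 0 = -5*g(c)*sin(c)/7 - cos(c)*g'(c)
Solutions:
 g(c) = C1*cos(c)^(5/7)


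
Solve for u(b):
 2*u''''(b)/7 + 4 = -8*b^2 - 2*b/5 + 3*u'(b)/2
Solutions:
 u(b) = C1 + C4*exp(42^(1/3)*b/2) + 16*b^3/9 + 2*b^2/15 + 8*b/3 + (C2*sin(14^(1/3)*3^(5/6)*b/4) + C3*cos(14^(1/3)*3^(5/6)*b/4))*exp(-42^(1/3)*b/4)


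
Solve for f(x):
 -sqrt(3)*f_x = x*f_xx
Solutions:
 f(x) = C1 + C2*x^(1 - sqrt(3))


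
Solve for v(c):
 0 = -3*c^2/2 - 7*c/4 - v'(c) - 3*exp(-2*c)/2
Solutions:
 v(c) = C1 - c^3/2 - 7*c^2/8 + 3*exp(-2*c)/4


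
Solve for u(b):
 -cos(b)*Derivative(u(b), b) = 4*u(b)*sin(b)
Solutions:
 u(b) = C1*cos(b)^4


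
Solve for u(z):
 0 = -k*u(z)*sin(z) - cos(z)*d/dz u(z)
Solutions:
 u(z) = C1*exp(k*log(cos(z)))


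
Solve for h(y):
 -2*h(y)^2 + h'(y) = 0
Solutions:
 h(y) = -1/(C1 + 2*y)


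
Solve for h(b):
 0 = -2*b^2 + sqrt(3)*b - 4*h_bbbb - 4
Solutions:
 h(b) = C1 + C2*b + C3*b^2 + C4*b^3 - b^6/720 + sqrt(3)*b^5/480 - b^4/24


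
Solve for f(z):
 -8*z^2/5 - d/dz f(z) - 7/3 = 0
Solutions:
 f(z) = C1 - 8*z^3/15 - 7*z/3


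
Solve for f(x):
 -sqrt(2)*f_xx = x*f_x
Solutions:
 f(x) = C1 + C2*erf(2^(1/4)*x/2)


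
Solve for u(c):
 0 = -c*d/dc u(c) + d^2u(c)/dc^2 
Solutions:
 u(c) = C1 + C2*erfi(sqrt(2)*c/2)


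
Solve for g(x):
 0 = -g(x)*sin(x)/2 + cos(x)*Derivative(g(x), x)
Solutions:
 g(x) = C1/sqrt(cos(x))


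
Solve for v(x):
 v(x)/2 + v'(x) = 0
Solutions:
 v(x) = C1*exp(-x/2)


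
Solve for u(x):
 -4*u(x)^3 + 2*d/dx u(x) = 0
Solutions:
 u(x) = -sqrt(2)*sqrt(-1/(C1 + 2*x))/2
 u(x) = sqrt(2)*sqrt(-1/(C1 + 2*x))/2


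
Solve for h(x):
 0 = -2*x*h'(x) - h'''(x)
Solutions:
 h(x) = C1 + Integral(C2*airyai(-2^(1/3)*x) + C3*airybi(-2^(1/3)*x), x)


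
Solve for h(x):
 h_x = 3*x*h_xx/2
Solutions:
 h(x) = C1 + C2*x^(5/3)


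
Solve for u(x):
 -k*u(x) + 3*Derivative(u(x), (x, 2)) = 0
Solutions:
 u(x) = C1*exp(-sqrt(3)*sqrt(k)*x/3) + C2*exp(sqrt(3)*sqrt(k)*x/3)


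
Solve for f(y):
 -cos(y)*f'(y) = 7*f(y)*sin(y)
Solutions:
 f(y) = C1*cos(y)^7


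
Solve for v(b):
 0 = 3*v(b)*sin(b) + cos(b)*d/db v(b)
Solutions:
 v(b) = C1*cos(b)^3


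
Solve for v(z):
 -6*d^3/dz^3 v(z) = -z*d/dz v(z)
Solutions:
 v(z) = C1 + Integral(C2*airyai(6^(2/3)*z/6) + C3*airybi(6^(2/3)*z/6), z)


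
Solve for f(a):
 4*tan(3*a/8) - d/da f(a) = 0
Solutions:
 f(a) = C1 - 32*log(cos(3*a/8))/3


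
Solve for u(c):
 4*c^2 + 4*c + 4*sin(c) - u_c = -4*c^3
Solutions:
 u(c) = C1 + c^4 + 4*c^3/3 + 2*c^2 - 4*cos(c)


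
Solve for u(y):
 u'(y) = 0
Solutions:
 u(y) = C1


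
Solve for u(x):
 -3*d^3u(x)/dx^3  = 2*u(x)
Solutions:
 u(x) = C3*exp(-2^(1/3)*3^(2/3)*x/3) + (C1*sin(2^(1/3)*3^(1/6)*x/2) + C2*cos(2^(1/3)*3^(1/6)*x/2))*exp(2^(1/3)*3^(2/3)*x/6)


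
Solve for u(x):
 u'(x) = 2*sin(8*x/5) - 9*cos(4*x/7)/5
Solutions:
 u(x) = C1 - 63*sin(4*x/7)/20 - 5*cos(8*x/5)/4


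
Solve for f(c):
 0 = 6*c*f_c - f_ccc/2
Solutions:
 f(c) = C1 + Integral(C2*airyai(12^(1/3)*c) + C3*airybi(12^(1/3)*c), c)


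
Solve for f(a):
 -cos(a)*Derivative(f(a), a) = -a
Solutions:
 f(a) = C1 + Integral(a/cos(a), a)


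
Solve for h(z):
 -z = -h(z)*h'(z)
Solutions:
 h(z) = -sqrt(C1 + z^2)
 h(z) = sqrt(C1 + z^2)


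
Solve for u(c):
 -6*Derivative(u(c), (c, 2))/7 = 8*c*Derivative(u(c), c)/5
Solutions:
 u(c) = C1 + C2*erf(sqrt(210)*c/15)


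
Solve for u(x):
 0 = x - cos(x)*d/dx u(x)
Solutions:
 u(x) = C1 + Integral(x/cos(x), x)


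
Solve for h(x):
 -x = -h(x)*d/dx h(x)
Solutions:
 h(x) = -sqrt(C1 + x^2)
 h(x) = sqrt(C1 + x^2)


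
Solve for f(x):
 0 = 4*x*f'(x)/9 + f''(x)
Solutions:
 f(x) = C1 + C2*erf(sqrt(2)*x/3)


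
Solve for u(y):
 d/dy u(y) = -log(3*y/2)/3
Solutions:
 u(y) = C1 - y*log(y)/3 - y*log(3)/3 + y*log(2)/3 + y/3


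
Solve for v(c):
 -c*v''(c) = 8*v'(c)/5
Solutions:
 v(c) = C1 + C2/c^(3/5)


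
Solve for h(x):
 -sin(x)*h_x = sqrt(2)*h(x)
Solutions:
 h(x) = C1*(cos(x) + 1)^(sqrt(2)/2)/(cos(x) - 1)^(sqrt(2)/2)


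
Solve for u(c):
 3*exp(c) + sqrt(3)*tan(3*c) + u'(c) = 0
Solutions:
 u(c) = C1 - 3*exp(c) + sqrt(3)*log(cos(3*c))/3


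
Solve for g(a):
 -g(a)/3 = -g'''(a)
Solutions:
 g(a) = C3*exp(3^(2/3)*a/3) + (C1*sin(3^(1/6)*a/2) + C2*cos(3^(1/6)*a/2))*exp(-3^(2/3)*a/6)


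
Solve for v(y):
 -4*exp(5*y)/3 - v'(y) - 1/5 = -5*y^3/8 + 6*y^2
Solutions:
 v(y) = C1 + 5*y^4/32 - 2*y^3 - y/5 - 4*exp(5*y)/15


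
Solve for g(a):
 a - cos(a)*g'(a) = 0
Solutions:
 g(a) = C1 + Integral(a/cos(a), a)


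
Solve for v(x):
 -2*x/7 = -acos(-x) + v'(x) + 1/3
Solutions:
 v(x) = C1 - x^2/7 + x*acos(-x) - x/3 + sqrt(1 - x^2)


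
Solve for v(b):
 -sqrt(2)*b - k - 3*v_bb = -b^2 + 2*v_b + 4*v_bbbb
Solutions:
 v(b) = C1 + C4*exp(-b/2) + b^3/6 - 3*b^2/4 - sqrt(2)*b^2/4 - b*k/2 + 3*sqrt(2)*b/4 + 9*b/4 + (C2*sin(sqrt(15)*b/4) + C3*cos(sqrt(15)*b/4))*exp(b/4)


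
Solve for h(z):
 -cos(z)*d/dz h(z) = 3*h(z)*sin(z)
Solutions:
 h(z) = C1*cos(z)^3


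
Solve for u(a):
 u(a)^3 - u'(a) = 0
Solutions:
 u(a) = -sqrt(2)*sqrt(-1/(C1 + a))/2
 u(a) = sqrt(2)*sqrt(-1/(C1 + a))/2


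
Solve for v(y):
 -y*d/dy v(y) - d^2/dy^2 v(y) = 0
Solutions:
 v(y) = C1 + C2*erf(sqrt(2)*y/2)


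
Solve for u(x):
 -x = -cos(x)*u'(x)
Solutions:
 u(x) = C1 + Integral(x/cos(x), x)


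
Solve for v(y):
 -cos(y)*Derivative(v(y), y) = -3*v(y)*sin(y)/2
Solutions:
 v(y) = C1/cos(y)^(3/2)


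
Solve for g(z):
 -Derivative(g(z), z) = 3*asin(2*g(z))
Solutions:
 Integral(1/asin(2*_y), (_y, g(z))) = C1 - 3*z


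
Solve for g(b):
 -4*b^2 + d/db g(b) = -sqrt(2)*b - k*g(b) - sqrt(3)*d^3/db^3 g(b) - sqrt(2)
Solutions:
 g(b) = C1*exp(b*(-2^(2/3)*3^(1/6)*(9*k + sqrt(81*k^2 + 4*sqrt(3)))^(1/3) + 2*6^(1/3)/(9*k + sqrt(81*k^2 + 4*sqrt(3)))^(1/3))/6) + C2*exp(b*(2^(2/3)*3^(1/6)*(9*k + sqrt(81*k^2 + 4*sqrt(3)))^(1/3) - 6^(2/3)*I*(9*k + sqrt(81*k^2 + 4*sqrt(3)))^(1/3) + 16*sqrt(3)/((9*k + sqrt(81*k^2 + 4*sqrt(3)))^(1/3)*(-2^(2/3)*3^(1/6) + 6^(2/3)*I)))/12) + C3*exp(b*(2^(2/3)*3^(1/6)*(9*k + sqrt(81*k^2 + 4*sqrt(3)))^(1/3) + 6^(2/3)*I*(9*k + sqrt(81*k^2 + 4*sqrt(3)))^(1/3) - 16*sqrt(3)/((9*k + sqrt(81*k^2 + 4*sqrt(3)))^(1/3)*(2^(2/3)*3^(1/6) + 6^(2/3)*I)))/12) + 4*b^2/k - sqrt(2)*b/k - 8*b/k^2 - sqrt(2)/k + sqrt(2)/k^2 + 8/k^3


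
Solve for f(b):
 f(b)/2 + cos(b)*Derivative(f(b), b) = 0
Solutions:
 f(b) = C1*(sin(b) - 1)^(1/4)/(sin(b) + 1)^(1/4)


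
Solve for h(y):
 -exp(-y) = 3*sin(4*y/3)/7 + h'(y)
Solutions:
 h(y) = C1 + 9*cos(4*y/3)/28 + exp(-y)


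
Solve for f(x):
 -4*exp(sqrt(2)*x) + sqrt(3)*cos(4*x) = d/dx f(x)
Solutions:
 f(x) = C1 - 2*sqrt(2)*exp(sqrt(2)*x) + sqrt(3)*sin(4*x)/4


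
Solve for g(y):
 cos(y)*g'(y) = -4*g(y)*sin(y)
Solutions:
 g(y) = C1*cos(y)^4


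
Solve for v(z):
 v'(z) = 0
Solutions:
 v(z) = C1


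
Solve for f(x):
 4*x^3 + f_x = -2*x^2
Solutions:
 f(x) = C1 - x^4 - 2*x^3/3


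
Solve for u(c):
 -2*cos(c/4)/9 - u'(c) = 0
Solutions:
 u(c) = C1 - 8*sin(c/4)/9


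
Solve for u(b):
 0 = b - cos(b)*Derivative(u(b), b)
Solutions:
 u(b) = C1 + Integral(b/cos(b), b)


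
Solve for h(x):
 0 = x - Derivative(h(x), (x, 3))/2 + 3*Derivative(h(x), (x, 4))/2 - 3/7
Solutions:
 h(x) = C1 + C2*x + C3*x^2 + C4*exp(x/3) + x^4/12 + 6*x^3/7


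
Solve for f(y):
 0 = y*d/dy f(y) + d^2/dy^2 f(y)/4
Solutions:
 f(y) = C1 + C2*erf(sqrt(2)*y)


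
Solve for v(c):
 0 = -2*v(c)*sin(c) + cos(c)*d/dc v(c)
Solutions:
 v(c) = C1/cos(c)^2


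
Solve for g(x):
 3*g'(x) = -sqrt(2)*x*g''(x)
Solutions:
 g(x) = C1 + C2*x^(1 - 3*sqrt(2)/2)


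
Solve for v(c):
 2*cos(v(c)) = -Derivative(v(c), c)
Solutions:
 v(c) = pi - asin((C1 + exp(4*c))/(C1 - exp(4*c)))
 v(c) = asin((C1 + exp(4*c))/(C1 - exp(4*c)))


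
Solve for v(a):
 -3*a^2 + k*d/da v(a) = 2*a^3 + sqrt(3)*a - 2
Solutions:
 v(a) = C1 + a^4/(2*k) + a^3/k + sqrt(3)*a^2/(2*k) - 2*a/k


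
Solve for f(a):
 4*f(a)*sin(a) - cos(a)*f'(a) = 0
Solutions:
 f(a) = C1/cos(a)^4


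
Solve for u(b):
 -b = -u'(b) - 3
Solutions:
 u(b) = C1 + b^2/2 - 3*b


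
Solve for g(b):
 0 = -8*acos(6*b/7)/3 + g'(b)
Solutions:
 g(b) = C1 + 8*b*acos(6*b/7)/3 - 4*sqrt(49 - 36*b^2)/9


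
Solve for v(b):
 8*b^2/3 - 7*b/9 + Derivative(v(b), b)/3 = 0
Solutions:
 v(b) = C1 - 8*b^3/3 + 7*b^2/6


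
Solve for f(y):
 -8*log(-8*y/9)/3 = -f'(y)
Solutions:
 f(y) = C1 + 8*y*log(-y)/3 + y*(-16*log(3)/3 - 8/3 + 8*log(2))


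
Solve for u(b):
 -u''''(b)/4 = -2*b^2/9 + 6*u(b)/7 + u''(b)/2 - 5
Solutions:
 u(b) = 7*b^2/27 + (C1*sin(14^(3/4)*3^(1/4)*b*cos(atan(sqrt(119)/7)/2)/7) + C2*cos(14^(3/4)*3^(1/4)*b*cos(atan(sqrt(119)/7)/2)/7))*exp(-14^(3/4)*3^(1/4)*b*sin(atan(sqrt(119)/7)/2)/7) + (C3*sin(14^(3/4)*3^(1/4)*b*cos(atan(sqrt(119)/7)/2)/7) + C4*cos(14^(3/4)*3^(1/4)*b*cos(atan(sqrt(119)/7)/2)/7))*exp(14^(3/4)*3^(1/4)*b*sin(atan(sqrt(119)/7)/2)/7) + 448/81


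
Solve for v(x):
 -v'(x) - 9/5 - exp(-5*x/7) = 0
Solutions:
 v(x) = C1 - 9*x/5 + 7*exp(-5*x/7)/5


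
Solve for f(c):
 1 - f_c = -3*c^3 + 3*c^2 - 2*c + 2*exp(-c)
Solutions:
 f(c) = C1 + 3*c^4/4 - c^3 + c^2 + c + 2*exp(-c)


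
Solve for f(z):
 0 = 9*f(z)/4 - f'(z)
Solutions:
 f(z) = C1*exp(9*z/4)


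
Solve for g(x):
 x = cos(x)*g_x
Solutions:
 g(x) = C1 + Integral(x/cos(x), x)


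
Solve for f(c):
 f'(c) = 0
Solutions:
 f(c) = C1


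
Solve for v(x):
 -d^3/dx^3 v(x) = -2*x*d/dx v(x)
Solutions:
 v(x) = C1 + Integral(C2*airyai(2^(1/3)*x) + C3*airybi(2^(1/3)*x), x)


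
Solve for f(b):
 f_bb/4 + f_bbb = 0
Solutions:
 f(b) = C1 + C2*b + C3*exp(-b/4)


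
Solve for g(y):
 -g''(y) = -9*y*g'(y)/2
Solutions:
 g(y) = C1 + C2*erfi(3*y/2)


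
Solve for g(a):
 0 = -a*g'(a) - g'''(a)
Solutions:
 g(a) = C1 + Integral(C2*airyai(-a) + C3*airybi(-a), a)


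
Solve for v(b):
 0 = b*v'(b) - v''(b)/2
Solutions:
 v(b) = C1 + C2*erfi(b)


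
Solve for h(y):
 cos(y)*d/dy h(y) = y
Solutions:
 h(y) = C1 + Integral(y/cos(y), y)


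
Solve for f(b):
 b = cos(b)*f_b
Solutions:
 f(b) = C1 + Integral(b/cos(b), b)


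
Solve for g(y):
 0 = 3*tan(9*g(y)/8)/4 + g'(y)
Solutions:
 g(y) = -8*asin(C1*exp(-27*y/32))/9 + 8*pi/9
 g(y) = 8*asin(C1*exp(-27*y/32))/9


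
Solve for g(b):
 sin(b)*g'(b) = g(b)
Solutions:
 g(b) = C1*sqrt(cos(b) - 1)/sqrt(cos(b) + 1)


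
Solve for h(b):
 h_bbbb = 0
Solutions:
 h(b) = C1 + C2*b + C3*b^2 + C4*b^3


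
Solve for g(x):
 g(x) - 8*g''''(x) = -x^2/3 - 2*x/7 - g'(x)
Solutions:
 g(x) = C1*exp(x*(-2^(2/3)*(47 + 3*sqrt(249))^(1/3) + 4*2^(1/3)/(47 + 3*sqrt(249))^(1/3) + 4)/24)*sin(2^(1/3)*sqrt(3)*x*(4/(47 + 3*sqrt(249))^(1/3) + 2^(1/3)*(47 + 3*sqrt(249))^(1/3))/24) + C2*exp(x*(-2^(2/3)*(47 + 3*sqrt(249))^(1/3) + 4*2^(1/3)/(47 + 3*sqrt(249))^(1/3) + 4)/24)*cos(2^(1/3)*sqrt(3)*x*(4/(47 + 3*sqrt(249))^(1/3) + 2^(1/3)*(47 + 3*sqrt(249))^(1/3))/24) + C3*exp(-x/2) + C4*exp(x*(-4*2^(1/3)/(47 + 3*sqrt(249))^(1/3) + 2 + 2^(2/3)*(47 + 3*sqrt(249))^(1/3))/12) - x^2/3 + 8*x/21 - 8/21


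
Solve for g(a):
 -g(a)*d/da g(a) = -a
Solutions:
 g(a) = -sqrt(C1 + a^2)
 g(a) = sqrt(C1 + a^2)


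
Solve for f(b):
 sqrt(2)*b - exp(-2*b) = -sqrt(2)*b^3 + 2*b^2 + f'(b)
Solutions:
 f(b) = C1 + sqrt(2)*b^4/4 - 2*b^3/3 + sqrt(2)*b^2/2 + exp(-2*b)/2


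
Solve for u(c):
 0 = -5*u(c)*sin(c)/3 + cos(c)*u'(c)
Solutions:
 u(c) = C1/cos(c)^(5/3)


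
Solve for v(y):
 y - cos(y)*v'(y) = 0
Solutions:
 v(y) = C1 + Integral(y/cos(y), y)


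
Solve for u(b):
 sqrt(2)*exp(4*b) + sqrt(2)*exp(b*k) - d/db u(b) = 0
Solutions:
 u(b) = C1 + sqrt(2)*exp(4*b)/4 + sqrt(2)*exp(b*k)/k


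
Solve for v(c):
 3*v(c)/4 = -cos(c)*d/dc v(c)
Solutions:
 v(c) = C1*(sin(c) - 1)^(3/8)/(sin(c) + 1)^(3/8)


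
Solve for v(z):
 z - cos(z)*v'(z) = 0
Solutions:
 v(z) = C1 + Integral(z/cos(z), z)


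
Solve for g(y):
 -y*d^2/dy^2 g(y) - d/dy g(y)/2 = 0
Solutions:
 g(y) = C1 + C2*sqrt(y)


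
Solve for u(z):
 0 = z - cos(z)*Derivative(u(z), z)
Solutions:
 u(z) = C1 + Integral(z/cos(z), z)


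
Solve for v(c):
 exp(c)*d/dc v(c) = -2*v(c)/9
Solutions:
 v(c) = C1*exp(2*exp(-c)/9)


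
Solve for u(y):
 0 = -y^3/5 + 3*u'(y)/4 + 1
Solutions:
 u(y) = C1 + y^4/15 - 4*y/3


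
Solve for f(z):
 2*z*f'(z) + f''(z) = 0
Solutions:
 f(z) = C1 + C2*erf(z)


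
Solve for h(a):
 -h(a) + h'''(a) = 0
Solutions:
 h(a) = C3*exp(a) + (C1*sin(sqrt(3)*a/2) + C2*cos(sqrt(3)*a/2))*exp(-a/2)


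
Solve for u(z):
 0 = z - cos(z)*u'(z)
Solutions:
 u(z) = C1 + Integral(z/cos(z), z)


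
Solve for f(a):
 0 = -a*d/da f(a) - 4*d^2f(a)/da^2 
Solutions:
 f(a) = C1 + C2*erf(sqrt(2)*a/4)


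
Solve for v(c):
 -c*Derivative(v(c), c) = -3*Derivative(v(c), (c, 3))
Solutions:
 v(c) = C1 + Integral(C2*airyai(3^(2/3)*c/3) + C3*airybi(3^(2/3)*c/3), c)


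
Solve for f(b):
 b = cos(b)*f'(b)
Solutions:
 f(b) = C1 + Integral(b/cos(b), b)


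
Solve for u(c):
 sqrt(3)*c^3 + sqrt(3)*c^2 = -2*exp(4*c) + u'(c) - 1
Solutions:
 u(c) = C1 + sqrt(3)*c^4/4 + sqrt(3)*c^3/3 + c + exp(4*c)/2


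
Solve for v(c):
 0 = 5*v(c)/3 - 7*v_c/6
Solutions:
 v(c) = C1*exp(10*c/7)


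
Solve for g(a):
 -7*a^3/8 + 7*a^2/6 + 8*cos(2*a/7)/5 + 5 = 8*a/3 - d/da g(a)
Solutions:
 g(a) = C1 + 7*a^4/32 - 7*a^3/18 + 4*a^2/3 - 5*a - 28*sin(2*a/7)/5


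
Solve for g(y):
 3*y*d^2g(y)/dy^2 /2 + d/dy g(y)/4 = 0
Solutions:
 g(y) = C1 + C2*y^(5/6)


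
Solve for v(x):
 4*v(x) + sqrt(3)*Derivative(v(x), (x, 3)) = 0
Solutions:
 v(x) = C3*exp(-2^(2/3)*3^(5/6)*x/3) + (C1*sin(2^(2/3)*3^(1/3)*x/2) + C2*cos(2^(2/3)*3^(1/3)*x/2))*exp(2^(2/3)*3^(5/6)*x/6)


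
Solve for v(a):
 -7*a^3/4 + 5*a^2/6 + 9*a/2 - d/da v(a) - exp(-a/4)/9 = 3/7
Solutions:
 v(a) = C1 - 7*a^4/16 + 5*a^3/18 + 9*a^2/4 - 3*a/7 + 4*exp(-a/4)/9


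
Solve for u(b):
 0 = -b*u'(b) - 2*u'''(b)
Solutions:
 u(b) = C1 + Integral(C2*airyai(-2^(2/3)*b/2) + C3*airybi(-2^(2/3)*b/2), b)


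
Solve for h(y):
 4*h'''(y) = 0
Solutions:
 h(y) = C1 + C2*y + C3*y^2


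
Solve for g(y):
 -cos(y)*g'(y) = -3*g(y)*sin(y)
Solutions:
 g(y) = C1/cos(y)^3


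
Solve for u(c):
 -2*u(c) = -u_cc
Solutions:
 u(c) = C1*exp(-sqrt(2)*c) + C2*exp(sqrt(2)*c)


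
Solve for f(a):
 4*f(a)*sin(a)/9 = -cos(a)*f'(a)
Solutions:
 f(a) = C1*cos(a)^(4/9)


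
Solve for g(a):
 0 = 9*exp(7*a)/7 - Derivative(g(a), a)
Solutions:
 g(a) = C1 + 9*exp(7*a)/49


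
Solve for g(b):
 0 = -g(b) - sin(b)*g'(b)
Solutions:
 g(b) = C1*sqrt(cos(b) + 1)/sqrt(cos(b) - 1)


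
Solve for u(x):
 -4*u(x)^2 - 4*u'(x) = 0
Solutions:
 u(x) = 1/(C1 + x)


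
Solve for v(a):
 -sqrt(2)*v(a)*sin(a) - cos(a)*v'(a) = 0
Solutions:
 v(a) = C1*cos(a)^(sqrt(2))


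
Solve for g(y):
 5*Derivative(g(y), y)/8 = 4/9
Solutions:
 g(y) = C1 + 32*y/45


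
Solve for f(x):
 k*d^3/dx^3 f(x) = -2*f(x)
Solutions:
 f(x) = C1*exp(2^(1/3)*x*(-1/k)^(1/3)) + C2*exp(2^(1/3)*x*(-1/k)^(1/3)*(-1 + sqrt(3)*I)/2) + C3*exp(-2^(1/3)*x*(-1/k)^(1/3)*(1 + sqrt(3)*I)/2)


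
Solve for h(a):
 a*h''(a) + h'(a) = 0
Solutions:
 h(a) = C1 + C2*log(a)


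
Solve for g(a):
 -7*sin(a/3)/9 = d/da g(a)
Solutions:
 g(a) = C1 + 7*cos(a/3)/3


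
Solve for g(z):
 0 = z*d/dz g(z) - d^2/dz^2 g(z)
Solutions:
 g(z) = C1 + C2*erfi(sqrt(2)*z/2)


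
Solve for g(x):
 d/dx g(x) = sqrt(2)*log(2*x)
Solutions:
 g(x) = C1 + sqrt(2)*x*log(x) - sqrt(2)*x + sqrt(2)*x*log(2)


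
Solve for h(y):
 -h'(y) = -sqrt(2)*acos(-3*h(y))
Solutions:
 Integral(1/acos(-3*_y), (_y, h(y))) = C1 + sqrt(2)*y


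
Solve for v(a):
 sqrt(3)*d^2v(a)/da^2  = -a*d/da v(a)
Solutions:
 v(a) = C1 + C2*erf(sqrt(2)*3^(3/4)*a/6)


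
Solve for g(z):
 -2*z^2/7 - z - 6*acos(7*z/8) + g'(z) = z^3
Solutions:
 g(z) = C1 + z^4/4 + 2*z^3/21 + z^2/2 + 6*z*acos(7*z/8) - 6*sqrt(64 - 49*z^2)/7


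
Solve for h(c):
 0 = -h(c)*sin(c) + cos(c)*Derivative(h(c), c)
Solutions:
 h(c) = C1/cos(c)


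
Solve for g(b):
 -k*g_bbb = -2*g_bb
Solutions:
 g(b) = C1 + C2*b + C3*exp(2*b/k)


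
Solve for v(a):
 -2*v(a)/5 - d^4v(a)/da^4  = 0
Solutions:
 v(a) = (C1*sin(10^(3/4)*a/10) + C2*cos(10^(3/4)*a/10))*exp(-10^(3/4)*a/10) + (C3*sin(10^(3/4)*a/10) + C4*cos(10^(3/4)*a/10))*exp(10^(3/4)*a/10)


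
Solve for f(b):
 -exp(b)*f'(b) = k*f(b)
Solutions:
 f(b) = C1*exp(k*exp(-b))


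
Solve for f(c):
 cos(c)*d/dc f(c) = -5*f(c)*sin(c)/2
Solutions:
 f(c) = C1*cos(c)^(5/2)


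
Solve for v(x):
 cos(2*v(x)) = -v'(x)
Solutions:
 v(x) = -asin((C1 + exp(4*x))/(C1 - exp(4*x)))/2 + pi/2
 v(x) = asin((C1 + exp(4*x))/(C1 - exp(4*x)))/2


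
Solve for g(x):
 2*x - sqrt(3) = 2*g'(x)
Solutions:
 g(x) = C1 + x^2/2 - sqrt(3)*x/2


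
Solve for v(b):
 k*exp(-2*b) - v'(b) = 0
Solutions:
 v(b) = C1 - k*exp(-2*b)/2


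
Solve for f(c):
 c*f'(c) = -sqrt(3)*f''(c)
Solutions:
 f(c) = C1 + C2*erf(sqrt(2)*3^(3/4)*c/6)


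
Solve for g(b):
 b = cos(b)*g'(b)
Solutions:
 g(b) = C1 + Integral(b/cos(b), b)


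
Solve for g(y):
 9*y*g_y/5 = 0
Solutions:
 g(y) = C1


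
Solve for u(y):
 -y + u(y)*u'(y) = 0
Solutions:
 u(y) = -sqrt(C1 + y^2)
 u(y) = sqrt(C1 + y^2)


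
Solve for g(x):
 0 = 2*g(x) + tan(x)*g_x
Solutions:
 g(x) = C1/sin(x)^2


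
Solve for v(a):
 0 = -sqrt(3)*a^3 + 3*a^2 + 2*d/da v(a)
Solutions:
 v(a) = C1 + sqrt(3)*a^4/8 - a^3/2


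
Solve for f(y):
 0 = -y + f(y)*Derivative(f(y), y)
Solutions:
 f(y) = -sqrt(C1 + y^2)
 f(y) = sqrt(C1 + y^2)


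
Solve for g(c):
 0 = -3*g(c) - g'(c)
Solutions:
 g(c) = C1*exp(-3*c)


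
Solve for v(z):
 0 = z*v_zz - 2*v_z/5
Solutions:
 v(z) = C1 + C2*z^(7/5)


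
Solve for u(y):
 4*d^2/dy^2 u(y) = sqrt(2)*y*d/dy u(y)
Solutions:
 u(y) = C1 + C2*erfi(2^(3/4)*y/4)


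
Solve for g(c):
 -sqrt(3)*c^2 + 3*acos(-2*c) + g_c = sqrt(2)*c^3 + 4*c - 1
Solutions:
 g(c) = C1 + sqrt(2)*c^4/4 + sqrt(3)*c^3/3 + 2*c^2 - 3*c*acos(-2*c) - c - 3*sqrt(1 - 4*c^2)/2


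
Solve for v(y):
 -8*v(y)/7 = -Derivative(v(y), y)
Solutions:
 v(y) = C1*exp(8*y/7)


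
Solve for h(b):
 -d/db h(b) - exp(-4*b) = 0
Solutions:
 h(b) = C1 + exp(-4*b)/4


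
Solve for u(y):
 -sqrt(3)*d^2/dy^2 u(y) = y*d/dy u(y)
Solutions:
 u(y) = C1 + C2*erf(sqrt(2)*3^(3/4)*y/6)


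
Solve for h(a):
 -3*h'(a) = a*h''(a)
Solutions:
 h(a) = C1 + C2/a^2


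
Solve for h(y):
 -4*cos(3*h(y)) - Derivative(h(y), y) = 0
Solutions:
 h(y) = -asin((C1 + exp(24*y))/(C1 - exp(24*y)))/3 + pi/3
 h(y) = asin((C1 + exp(24*y))/(C1 - exp(24*y)))/3


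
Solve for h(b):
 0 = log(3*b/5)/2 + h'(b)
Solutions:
 h(b) = C1 - b*log(b)/2 - b*log(3)/2 + b/2 + b*log(5)/2


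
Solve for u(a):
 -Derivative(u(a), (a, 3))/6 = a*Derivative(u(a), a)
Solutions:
 u(a) = C1 + Integral(C2*airyai(-6^(1/3)*a) + C3*airybi(-6^(1/3)*a), a)


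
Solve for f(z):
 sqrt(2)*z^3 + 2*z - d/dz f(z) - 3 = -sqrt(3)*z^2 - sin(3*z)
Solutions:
 f(z) = C1 + sqrt(2)*z^4/4 + sqrt(3)*z^3/3 + z^2 - 3*z - cos(3*z)/3


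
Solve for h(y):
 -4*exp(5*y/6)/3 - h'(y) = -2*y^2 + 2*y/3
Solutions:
 h(y) = C1 + 2*y^3/3 - y^2/3 - 8*exp(5*y/6)/5


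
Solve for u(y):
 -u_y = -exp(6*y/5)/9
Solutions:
 u(y) = C1 + 5*exp(6*y/5)/54


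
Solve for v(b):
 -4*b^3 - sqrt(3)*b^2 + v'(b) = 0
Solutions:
 v(b) = C1 + b^4 + sqrt(3)*b^3/3


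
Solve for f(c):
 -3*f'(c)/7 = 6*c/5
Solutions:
 f(c) = C1 - 7*c^2/5


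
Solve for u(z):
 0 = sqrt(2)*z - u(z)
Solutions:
 u(z) = sqrt(2)*z


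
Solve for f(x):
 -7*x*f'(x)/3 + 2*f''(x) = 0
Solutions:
 f(x) = C1 + C2*erfi(sqrt(21)*x/6)


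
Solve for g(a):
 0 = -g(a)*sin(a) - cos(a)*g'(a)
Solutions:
 g(a) = C1*cos(a)


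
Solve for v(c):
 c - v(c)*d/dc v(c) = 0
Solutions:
 v(c) = -sqrt(C1 + c^2)
 v(c) = sqrt(C1 + c^2)


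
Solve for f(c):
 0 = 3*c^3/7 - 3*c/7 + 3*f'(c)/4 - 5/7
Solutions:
 f(c) = C1 - c^4/7 + 2*c^2/7 + 20*c/21


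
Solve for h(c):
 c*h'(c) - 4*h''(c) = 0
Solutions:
 h(c) = C1 + C2*erfi(sqrt(2)*c/4)


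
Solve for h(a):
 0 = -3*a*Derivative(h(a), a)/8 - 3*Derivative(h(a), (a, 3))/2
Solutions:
 h(a) = C1 + Integral(C2*airyai(-2^(1/3)*a/2) + C3*airybi(-2^(1/3)*a/2), a)


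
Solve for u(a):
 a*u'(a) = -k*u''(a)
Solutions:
 u(a) = C1 + C2*sqrt(k)*erf(sqrt(2)*a*sqrt(1/k)/2)


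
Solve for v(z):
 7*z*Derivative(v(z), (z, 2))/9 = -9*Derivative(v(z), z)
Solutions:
 v(z) = C1 + C2/z^(74/7)


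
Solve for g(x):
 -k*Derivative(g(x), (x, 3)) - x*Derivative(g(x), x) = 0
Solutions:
 g(x) = C1 + Integral(C2*airyai(x*(-1/k)^(1/3)) + C3*airybi(x*(-1/k)^(1/3)), x)


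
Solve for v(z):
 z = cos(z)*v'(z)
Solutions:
 v(z) = C1 + Integral(z/cos(z), z)


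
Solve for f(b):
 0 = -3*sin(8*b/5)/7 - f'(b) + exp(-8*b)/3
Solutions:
 f(b) = C1 + 15*cos(8*b/5)/56 - exp(-8*b)/24


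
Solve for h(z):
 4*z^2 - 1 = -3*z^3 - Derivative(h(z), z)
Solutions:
 h(z) = C1 - 3*z^4/4 - 4*z^3/3 + z


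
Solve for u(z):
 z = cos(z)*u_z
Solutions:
 u(z) = C1 + Integral(z/cos(z), z)


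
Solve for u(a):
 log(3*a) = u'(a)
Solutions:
 u(a) = C1 + a*log(a) - a + a*log(3)


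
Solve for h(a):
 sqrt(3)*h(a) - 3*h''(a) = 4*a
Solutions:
 h(a) = C1*exp(-3^(3/4)*a/3) + C2*exp(3^(3/4)*a/3) + 4*sqrt(3)*a/3


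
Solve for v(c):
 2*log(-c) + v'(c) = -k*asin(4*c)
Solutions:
 v(c) = C1 - 2*c*log(-c) + 2*c - k*(c*asin(4*c) + sqrt(1 - 16*c^2)/4)


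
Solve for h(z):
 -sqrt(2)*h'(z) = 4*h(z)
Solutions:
 h(z) = C1*exp(-2*sqrt(2)*z)


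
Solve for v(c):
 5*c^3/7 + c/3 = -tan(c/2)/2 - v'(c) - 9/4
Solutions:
 v(c) = C1 - 5*c^4/28 - c^2/6 - 9*c/4 + log(cos(c/2))


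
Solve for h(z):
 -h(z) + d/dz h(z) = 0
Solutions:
 h(z) = C1*exp(z)


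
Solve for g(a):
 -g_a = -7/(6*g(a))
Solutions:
 g(a) = -sqrt(C1 + 21*a)/3
 g(a) = sqrt(C1 + 21*a)/3


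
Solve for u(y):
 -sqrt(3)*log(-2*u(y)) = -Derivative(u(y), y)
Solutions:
 -sqrt(3)*Integral(1/(log(-_y) + log(2)), (_y, u(y)))/3 = C1 - y


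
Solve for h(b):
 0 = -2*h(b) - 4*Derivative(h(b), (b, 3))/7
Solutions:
 h(b) = C3*exp(-2^(2/3)*7^(1/3)*b/2) + (C1*sin(2^(2/3)*sqrt(3)*7^(1/3)*b/4) + C2*cos(2^(2/3)*sqrt(3)*7^(1/3)*b/4))*exp(2^(2/3)*7^(1/3)*b/4)


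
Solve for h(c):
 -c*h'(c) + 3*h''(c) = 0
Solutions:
 h(c) = C1 + C2*erfi(sqrt(6)*c/6)


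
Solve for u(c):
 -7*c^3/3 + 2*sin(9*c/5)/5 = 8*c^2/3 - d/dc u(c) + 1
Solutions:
 u(c) = C1 + 7*c^4/12 + 8*c^3/9 + c + 2*cos(9*c/5)/9


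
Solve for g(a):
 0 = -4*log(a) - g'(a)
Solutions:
 g(a) = C1 - 4*a*log(a) + 4*a


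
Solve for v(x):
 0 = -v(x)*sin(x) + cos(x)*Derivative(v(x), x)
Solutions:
 v(x) = C1/cos(x)


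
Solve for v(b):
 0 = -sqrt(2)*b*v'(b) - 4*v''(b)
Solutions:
 v(b) = C1 + C2*erf(2^(3/4)*b/4)


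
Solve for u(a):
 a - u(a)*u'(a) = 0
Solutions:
 u(a) = -sqrt(C1 + a^2)
 u(a) = sqrt(C1 + a^2)


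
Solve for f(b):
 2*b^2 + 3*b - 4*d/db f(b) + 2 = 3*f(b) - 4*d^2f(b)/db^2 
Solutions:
 f(b) = C1*exp(-b/2) + C2*exp(3*b/2) + 2*b^2/3 - 7*b/9 + 94/27


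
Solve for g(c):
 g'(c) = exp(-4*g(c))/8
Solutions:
 g(c) = log(-I*(C1 + c/2)^(1/4))
 g(c) = log(I*(C1 + c/2)^(1/4))
 g(c) = log(-(C1 + c/2)^(1/4))
 g(c) = log(C1 + c/2)/4


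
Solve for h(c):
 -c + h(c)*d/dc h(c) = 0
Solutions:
 h(c) = -sqrt(C1 + c^2)
 h(c) = sqrt(C1 + c^2)


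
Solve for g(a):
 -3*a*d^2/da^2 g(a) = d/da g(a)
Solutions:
 g(a) = C1 + C2*a^(2/3)


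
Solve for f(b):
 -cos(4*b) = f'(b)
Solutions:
 f(b) = C1 - sin(4*b)/4


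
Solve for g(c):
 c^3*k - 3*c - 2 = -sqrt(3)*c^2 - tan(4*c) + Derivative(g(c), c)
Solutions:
 g(c) = C1 + c^4*k/4 + sqrt(3)*c^3/3 - 3*c^2/2 - 2*c - log(cos(4*c))/4


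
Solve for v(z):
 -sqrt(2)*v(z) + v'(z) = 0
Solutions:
 v(z) = C1*exp(sqrt(2)*z)


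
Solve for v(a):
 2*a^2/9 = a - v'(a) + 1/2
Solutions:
 v(a) = C1 - 2*a^3/27 + a^2/2 + a/2


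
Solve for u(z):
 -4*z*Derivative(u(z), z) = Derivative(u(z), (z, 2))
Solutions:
 u(z) = C1 + C2*erf(sqrt(2)*z)


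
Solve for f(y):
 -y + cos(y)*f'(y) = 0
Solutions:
 f(y) = C1 + Integral(y/cos(y), y)


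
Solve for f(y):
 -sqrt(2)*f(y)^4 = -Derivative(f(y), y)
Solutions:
 f(y) = (-1/(C1 + 3*sqrt(2)*y))^(1/3)
 f(y) = (-1/(C1 + sqrt(2)*y))^(1/3)*(-3^(2/3) - 3*3^(1/6)*I)/6
 f(y) = (-1/(C1 + sqrt(2)*y))^(1/3)*(-3^(2/3) + 3*3^(1/6)*I)/6


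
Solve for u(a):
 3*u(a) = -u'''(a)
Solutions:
 u(a) = C3*exp(-3^(1/3)*a) + (C1*sin(3^(5/6)*a/2) + C2*cos(3^(5/6)*a/2))*exp(3^(1/3)*a/2)


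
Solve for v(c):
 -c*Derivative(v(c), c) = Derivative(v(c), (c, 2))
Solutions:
 v(c) = C1 + C2*erf(sqrt(2)*c/2)


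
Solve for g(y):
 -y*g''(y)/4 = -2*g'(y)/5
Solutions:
 g(y) = C1 + C2*y^(13/5)


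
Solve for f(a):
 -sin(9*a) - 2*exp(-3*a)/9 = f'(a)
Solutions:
 f(a) = C1 + cos(9*a)/9 + 2*exp(-3*a)/27


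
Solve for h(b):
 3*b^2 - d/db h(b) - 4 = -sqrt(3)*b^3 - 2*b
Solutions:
 h(b) = C1 + sqrt(3)*b^4/4 + b^3 + b^2 - 4*b


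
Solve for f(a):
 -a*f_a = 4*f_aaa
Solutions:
 f(a) = C1 + Integral(C2*airyai(-2^(1/3)*a/2) + C3*airybi(-2^(1/3)*a/2), a)


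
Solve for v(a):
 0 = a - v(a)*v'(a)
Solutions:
 v(a) = -sqrt(C1 + a^2)
 v(a) = sqrt(C1 + a^2)


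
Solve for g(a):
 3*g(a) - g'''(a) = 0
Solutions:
 g(a) = C3*exp(3^(1/3)*a) + (C1*sin(3^(5/6)*a/2) + C2*cos(3^(5/6)*a/2))*exp(-3^(1/3)*a/2)


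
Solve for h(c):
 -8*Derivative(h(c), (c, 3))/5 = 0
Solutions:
 h(c) = C1 + C2*c + C3*c^2


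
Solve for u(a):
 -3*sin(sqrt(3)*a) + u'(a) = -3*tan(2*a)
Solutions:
 u(a) = C1 + 3*log(cos(2*a))/2 - sqrt(3)*cos(sqrt(3)*a)


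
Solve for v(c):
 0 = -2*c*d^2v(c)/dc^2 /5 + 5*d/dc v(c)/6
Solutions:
 v(c) = C1 + C2*c^(37/12)


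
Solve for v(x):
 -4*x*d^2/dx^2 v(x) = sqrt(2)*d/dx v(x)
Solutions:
 v(x) = C1 + C2*x^(1 - sqrt(2)/4)


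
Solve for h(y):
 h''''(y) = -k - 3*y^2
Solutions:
 h(y) = C1 + C2*y + C3*y^2 + C4*y^3 - k*y^4/24 - y^6/120


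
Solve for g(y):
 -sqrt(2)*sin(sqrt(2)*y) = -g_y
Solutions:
 g(y) = C1 - cos(sqrt(2)*y)


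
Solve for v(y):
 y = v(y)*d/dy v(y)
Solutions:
 v(y) = -sqrt(C1 + y^2)
 v(y) = sqrt(C1 + y^2)


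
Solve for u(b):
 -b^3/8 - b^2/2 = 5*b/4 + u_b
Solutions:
 u(b) = C1 - b^4/32 - b^3/6 - 5*b^2/8


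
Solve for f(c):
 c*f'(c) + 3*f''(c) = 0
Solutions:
 f(c) = C1 + C2*erf(sqrt(6)*c/6)


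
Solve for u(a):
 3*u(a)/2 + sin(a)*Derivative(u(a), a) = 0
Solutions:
 u(a) = C1*(cos(a) + 1)^(3/4)/(cos(a) - 1)^(3/4)


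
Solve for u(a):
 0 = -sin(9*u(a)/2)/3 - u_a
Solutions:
 u(a) = -2*acos((-C1 - exp(3*a))/(C1 - exp(3*a)))/9 + 4*pi/9
 u(a) = 2*acos((-C1 - exp(3*a))/(C1 - exp(3*a)))/9


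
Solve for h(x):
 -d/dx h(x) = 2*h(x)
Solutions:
 h(x) = C1*exp(-2*x)


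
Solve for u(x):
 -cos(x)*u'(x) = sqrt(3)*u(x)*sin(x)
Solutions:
 u(x) = C1*cos(x)^(sqrt(3))


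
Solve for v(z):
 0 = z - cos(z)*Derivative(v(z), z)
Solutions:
 v(z) = C1 + Integral(z/cos(z), z)


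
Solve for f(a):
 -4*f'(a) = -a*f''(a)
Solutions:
 f(a) = C1 + C2*a^5


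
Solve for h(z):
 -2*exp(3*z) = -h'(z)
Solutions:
 h(z) = C1 + 2*exp(3*z)/3


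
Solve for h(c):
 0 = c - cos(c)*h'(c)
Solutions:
 h(c) = C1 + Integral(c/cos(c), c)


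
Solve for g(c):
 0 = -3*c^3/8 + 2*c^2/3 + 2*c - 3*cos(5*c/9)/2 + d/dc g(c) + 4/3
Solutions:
 g(c) = C1 + 3*c^4/32 - 2*c^3/9 - c^2 - 4*c/3 + 27*sin(5*c/9)/10


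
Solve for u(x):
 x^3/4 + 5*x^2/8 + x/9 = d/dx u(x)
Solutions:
 u(x) = C1 + x^4/16 + 5*x^3/24 + x^2/18


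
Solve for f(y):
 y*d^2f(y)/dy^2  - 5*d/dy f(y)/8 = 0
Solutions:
 f(y) = C1 + C2*y^(13/8)


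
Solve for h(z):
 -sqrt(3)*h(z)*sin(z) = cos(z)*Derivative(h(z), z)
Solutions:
 h(z) = C1*cos(z)^(sqrt(3))


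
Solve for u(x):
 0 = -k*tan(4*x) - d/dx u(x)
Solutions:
 u(x) = C1 + k*log(cos(4*x))/4


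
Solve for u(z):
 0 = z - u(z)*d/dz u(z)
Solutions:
 u(z) = -sqrt(C1 + z^2)
 u(z) = sqrt(C1 + z^2)


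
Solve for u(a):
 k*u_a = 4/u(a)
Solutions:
 u(a) = -sqrt(C1 + 8*a/k)
 u(a) = sqrt(C1 + 8*a/k)


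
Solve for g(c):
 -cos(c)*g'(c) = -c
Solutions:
 g(c) = C1 + Integral(c/cos(c), c)


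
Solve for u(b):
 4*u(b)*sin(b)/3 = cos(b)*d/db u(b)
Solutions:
 u(b) = C1/cos(b)^(4/3)


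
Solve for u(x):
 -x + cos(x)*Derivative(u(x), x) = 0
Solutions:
 u(x) = C1 + Integral(x/cos(x), x)


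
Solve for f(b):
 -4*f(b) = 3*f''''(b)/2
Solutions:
 f(b) = (C1*sin(2^(1/4)*3^(3/4)*b/3) + C2*cos(2^(1/4)*3^(3/4)*b/3))*exp(-2^(1/4)*3^(3/4)*b/3) + (C3*sin(2^(1/4)*3^(3/4)*b/3) + C4*cos(2^(1/4)*3^(3/4)*b/3))*exp(2^(1/4)*3^(3/4)*b/3)


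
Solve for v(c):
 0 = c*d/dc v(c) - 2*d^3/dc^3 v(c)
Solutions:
 v(c) = C1 + Integral(C2*airyai(2^(2/3)*c/2) + C3*airybi(2^(2/3)*c/2), c)


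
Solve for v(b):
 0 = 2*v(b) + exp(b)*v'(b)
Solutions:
 v(b) = C1*exp(2*exp(-b))


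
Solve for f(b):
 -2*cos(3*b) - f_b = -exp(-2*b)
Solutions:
 f(b) = C1 - 2*sin(3*b)/3 - exp(-2*b)/2


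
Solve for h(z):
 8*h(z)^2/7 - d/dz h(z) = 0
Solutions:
 h(z) = -7/(C1 + 8*z)


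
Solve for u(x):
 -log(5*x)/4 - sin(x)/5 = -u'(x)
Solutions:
 u(x) = C1 + x*log(x)/4 - x/4 + x*log(5)/4 - cos(x)/5


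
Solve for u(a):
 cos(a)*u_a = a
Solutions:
 u(a) = C1 + Integral(a/cos(a), a)


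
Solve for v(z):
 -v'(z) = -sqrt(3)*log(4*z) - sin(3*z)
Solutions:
 v(z) = C1 + sqrt(3)*z*(log(z) - 1) + 2*sqrt(3)*z*log(2) - cos(3*z)/3


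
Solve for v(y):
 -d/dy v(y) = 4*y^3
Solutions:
 v(y) = C1 - y^4


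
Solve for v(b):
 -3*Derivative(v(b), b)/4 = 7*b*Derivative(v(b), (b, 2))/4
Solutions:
 v(b) = C1 + C2*b^(4/7)


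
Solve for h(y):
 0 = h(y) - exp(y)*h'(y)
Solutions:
 h(y) = C1*exp(-exp(-y))


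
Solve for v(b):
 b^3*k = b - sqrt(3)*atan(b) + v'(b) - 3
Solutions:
 v(b) = C1 + b^4*k/4 - b^2/2 + 3*b + sqrt(3)*(b*atan(b) - log(b^2 + 1)/2)


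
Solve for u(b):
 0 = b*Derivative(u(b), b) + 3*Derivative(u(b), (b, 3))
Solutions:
 u(b) = C1 + Integral(C2*airyai(-3^(2/3)*b/3) + C3*airybi(-3^(2/3)*b/3), b)


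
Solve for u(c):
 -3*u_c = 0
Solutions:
 u(c) = C1


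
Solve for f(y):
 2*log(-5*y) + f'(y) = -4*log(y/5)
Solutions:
 f(y) = C1 - 6*y*log(y) + 2*y*(log(5) + 3 - I*pi)


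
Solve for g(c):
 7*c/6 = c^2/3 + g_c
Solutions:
 g(c) = C1 - c^3/9 + 7*c^2/12


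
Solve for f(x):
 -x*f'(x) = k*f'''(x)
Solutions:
 f(x) = C1 + Integral(C2*airyai(x*(-1/k)^(1/3)) + C3*airybi(x*(-1/k)^(1/3)), x)


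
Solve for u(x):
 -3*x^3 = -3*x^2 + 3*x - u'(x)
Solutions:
 u(x) = C1 + 3*x^4/4 - x^3 + 3*x^2/2


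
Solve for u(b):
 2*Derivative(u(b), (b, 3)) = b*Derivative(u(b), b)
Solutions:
 u(b) = C1 + Integral(C2*airyai(2^(2/3)*b/2) + C3*airybi(2^(2/3)*b/2), b)


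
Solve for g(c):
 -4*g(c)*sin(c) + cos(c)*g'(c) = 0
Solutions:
 g(c) = C1/cos(c)^4


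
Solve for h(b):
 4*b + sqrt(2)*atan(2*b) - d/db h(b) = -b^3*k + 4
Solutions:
 h(b) = C1 + b^4*k/4 + 2*b^2 - 4*b + sqrt(2)*(b*atan(2*b) - log(4*b^2 + 1)/4)


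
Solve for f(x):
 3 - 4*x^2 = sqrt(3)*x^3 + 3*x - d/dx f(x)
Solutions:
 f(x) = C1 + sqrt(3)*x^4/4 + 4*x^3/3 + 3*x^2/2 - 3*x


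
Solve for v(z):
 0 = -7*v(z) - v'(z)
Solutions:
 v(z) = C1*exp(-7*z)


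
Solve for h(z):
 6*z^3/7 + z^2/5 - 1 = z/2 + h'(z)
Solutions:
 h(z) = C1 + 3*z^4/14 + z^3/15 - z^2/4 - z


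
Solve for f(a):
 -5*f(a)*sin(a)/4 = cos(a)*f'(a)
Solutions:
 f(a) = C1*cos(a)^(5/4)


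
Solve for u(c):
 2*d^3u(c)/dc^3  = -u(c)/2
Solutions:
 u(c) = C3*exp(-2^(1/3)*c/2) + (C1*sin(2^(1/3)*sqrt(3)*c/4) + C2*cos(2^(1/3)*sqrt(3)*c/4))*exp(2^(1/3)*c/4)


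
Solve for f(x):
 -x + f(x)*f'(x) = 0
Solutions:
 f(x) = -sqrt(C1 + x^2)
 f(x) = sqrt(C1 + x^2)


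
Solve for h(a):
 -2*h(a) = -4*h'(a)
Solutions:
 h(a) = C1*exp(a/2)


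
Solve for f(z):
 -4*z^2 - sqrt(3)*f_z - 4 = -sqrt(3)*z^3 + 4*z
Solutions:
 f(z) = C1 + z^4/4 - 4*sqrt(3)*z^3/9 - 2*sqrt(3)*z^2/3 - 4*sqrt(3)*z/3


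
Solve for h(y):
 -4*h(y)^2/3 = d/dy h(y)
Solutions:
 h(y) = 3/(C1 + 4*y)


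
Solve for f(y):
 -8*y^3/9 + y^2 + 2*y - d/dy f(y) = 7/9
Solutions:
 f(y) = C1 - 2*y^4/9 + y^3/3 + y^2 - 7*y/9


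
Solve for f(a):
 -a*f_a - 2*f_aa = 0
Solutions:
 f(a) = C1 + C2*erf(a/2)


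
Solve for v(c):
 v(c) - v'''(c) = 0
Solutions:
 v(c) = C3*exp(c) + (C1*sin(sqrt(3)*c/2) + C2*cos(sqrt(3)*c/2))*exp(-c/2)


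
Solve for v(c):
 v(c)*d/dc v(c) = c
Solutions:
 v(c) = -sqrt(C1 + c^2)
 v(c) = sqrt(C1 + c^2)


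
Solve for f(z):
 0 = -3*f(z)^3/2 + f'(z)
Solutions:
 f(z) = -sqrt(-1/(C1 + 3*z))
 f(z) = sqrt(-1/(C1 + 3*z))


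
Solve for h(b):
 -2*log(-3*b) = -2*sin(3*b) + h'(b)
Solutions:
 h(b) = C1 - 2*b*log(-b) - 2*b*log(3) + 2*b - 2*cos(3*b)/3


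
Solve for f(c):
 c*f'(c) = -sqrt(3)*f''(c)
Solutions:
 f(c) = C1 + C2*erf(sqrt(2)*3^(3/4)*c/6)


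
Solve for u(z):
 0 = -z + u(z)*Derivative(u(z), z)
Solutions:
 u(z) = -sqrt(C1 + z^2)
 u(z) = sqrt(C1 + z^2)
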